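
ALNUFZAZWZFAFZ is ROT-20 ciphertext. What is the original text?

GRTALFGFCFLGLF

A(0): 0−20=-20≡6 → G
L(11): 11−20=-9≡17 → R
N(13): 13−20=-7≡19 → T
U(20): 20−20=0 → A
F(5): 5−20=-15≡11 → L
Z(25): 25−20=5 → F
A(0): 0−20=-20≡6 → G
Z(25): 25−20=5 → F
W(22): 22−20=2 → C
Z(25): 25−20=5 → F
F(5): 5−20=-15≡11 → L
A(0): 0−20=-20≡6 → G
F(5): 5−20=-15≡11 → L
Z(25): 25−20=5 → F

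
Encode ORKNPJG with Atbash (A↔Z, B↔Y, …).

LIPMKQT

O(14) → L(11)
R(17) → I(8)
K(10) → P(15)
N(13) → M(12)
P(15) → K(10)
J(9) → Q(16)
G(6) → T(19)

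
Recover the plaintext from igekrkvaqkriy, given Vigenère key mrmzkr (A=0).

Repeat the key across the ciphertext: mrmzkrmrmzkrm
i(8)−m(12): -4≡22 → w
g(6)−r(17): -11≡15 → p
e(4)−m(12): -8≡18 → s
k(10)−z(25): -15≡11 → l
r(17)−k(10): 7 → h
k(10)−r(17): -7≡19 → t
v(21)−m(12): 9 → j
a(0)−r(17): -17≡9 → j
q(16)−m(12): 4 → e
k(10)−z(25): -15≡11 → l
r(17)−k(10): 7 → h
i(8)−r(17): -9≡17 → r
y(24)−m(12): 12 → m

wpslhtjjelhrm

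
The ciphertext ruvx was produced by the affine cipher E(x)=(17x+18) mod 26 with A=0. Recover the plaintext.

durl

The inverse of 17 mod 26 is 23, since 17·23=391≡1. Apply D(y)=23·(y−18) mod 26:
r(17): 23·(17−18)=-23≡3 → d
u(20): 23·(20−18)=46≡20 → u
v(21): 23·(21−18)=69≡17 → r
x(23): 23·(23−18)=115≡11 → l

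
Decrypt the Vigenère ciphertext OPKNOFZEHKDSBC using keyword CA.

MPINMFXEFKBSZC

Repeat the key across the ciphertext: CACACACACACACA
O(14)−C(2): 12 → M
P(15)−A(0): 15 → P
K(10)−C(2): 8 → I
N(13)−A(0): 13 → N
O(14)−C(2): 12 → M
F(5)−A(0): 5 → F
Z(25)−C(2): 23 → X
E(4)−A(0): 4 → E
H(7)−C(2): 5 → F
K(10)−A(0): 10 → K
D(3)−C(2): 1 → B
S(18)−A(0): 18 → S
B(1)−C(2): -1≡25 → Z
C(2)−A(0): 2 → C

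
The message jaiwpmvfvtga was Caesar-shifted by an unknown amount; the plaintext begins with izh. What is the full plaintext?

izhvolueusfz

From the crib: j(9)−i(8)=1, so the shift is 1.
Subtract 1 from each ciphertext letter:
j(9): 9−1=8 → i
a(0): 0−1=-1≡25 → z
i(8): 8−1=7 → h
w(22): 22−1=21 → v
p(15): 15−1=14 → o
m(12): 12−1=11 → l
v(21): 21−1=20 → u
f(5): 5−1=4 → e
v(21): 21−1=20 → u
t(19): 19−1=18 → s
g(6): 6−1=5 → f
a(0): 0−1=-1≡25 → z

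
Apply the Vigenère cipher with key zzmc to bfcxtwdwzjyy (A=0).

aeozsvpyyika

Repeat the key across the message: zzmczzmczzmc
b(1)+z(25): 26≡0 → a
f(5)+z(25): 30≡4 → e
c(2)+m(12): 14 → o
x(23)+c(2): 25 → z
t(19)+z(25): 44≡18 → s
w(22)+z(25): 47≡21 → v
d(3)+m(12): 15 → p
w(22)+c(2): 24 → y
z(25)+z(25): 50≡24 → y
j(9)+z(25): 34≡8 → i
y(24)+m(12): 36≡10 → k
y(24)+c(2): 26≡0 → a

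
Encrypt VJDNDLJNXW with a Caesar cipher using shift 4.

V(21): 21+4=25 → Z
J(9): 9+4=13 → N
D(3): 3+4=7 → H
N(13): 13+4=17 → R
D(3): 3+4=7 → H
L(11): 11+4=15 → P
J(9): 9+4=13 → N
N(13): 13+4=17 → R
X(23): 23+4=27≡1 → B
W(22): 22+4=26≡0 → A

ZNHRHPNRBA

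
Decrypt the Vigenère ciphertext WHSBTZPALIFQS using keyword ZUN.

XNFCZMQGYJLDT

Repeat the key across the ciphertext: ZUNZUNZUNZUNZ
W(22)−Z(25): -3≡23 → X
H(7)−U(20): -13≡13 → N
S(18)−N(13): 5 → F
B(1)−Z(25): -24≡2 → C
T(19)−U(20): -1≡25 → Z
Z(25)−N(13): 12 → M
P(15)−Z(25): -10≡16 → Q
A(0)−U(20): -20≡6 → G
L(11)−N(13): -2≡24 → Y
I(8)−Z(25): -17≡9 → J
F(5)−U(20): -15≡11 → L
Q(16)−N(13): 3 → D
S(18)−Z(25): -7≡19 → T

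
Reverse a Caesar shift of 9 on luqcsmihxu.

l(11): 11−9=2 → c
u(20): 20−9=11 → l
q(16): 16−9=7 → h
c(2): 2−9=-7≡19 → t
s(18): 18−9=9 → j
m(12): 12−9=3 → d
i(8): 8−9=-1≡25 → z
h(7): 7−9=-2≡24 → y
x(23): 23−9=14 → o
u(20): 20−9=11 → l

clhtjdzyol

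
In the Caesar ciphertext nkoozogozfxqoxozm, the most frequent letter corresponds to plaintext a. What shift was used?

The most frequent ciphertext letter is o (appears 6 times).
o is position 14; a is position 0.
Shift = 14.

14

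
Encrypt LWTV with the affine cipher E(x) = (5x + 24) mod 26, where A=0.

L(11): 5·11+24=79≡1 → B
W(22): 5·22+24=134≡4 → E
T(19): 5·19+24=119≡15 → P
V(21): 5·21+24=129≡25 → Z

BEPZ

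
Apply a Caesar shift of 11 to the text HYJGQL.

H(7): 7+11=18 → S
Y(24): 24+11=35≡9 → J
J(9): 9+11=20 → U
G(6): 6+11=17 → R
Q(16): 16+11=27≡1 → B
L(11): 11+11=22 → W

SJURBW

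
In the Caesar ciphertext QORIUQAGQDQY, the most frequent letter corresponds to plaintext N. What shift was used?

The most frequent ciphertext letter is Q (appears 4 times).
Q is position 16; N is position 13.
Shift = 3.

3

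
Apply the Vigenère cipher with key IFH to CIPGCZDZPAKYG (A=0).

Repeat the key across the message: IFHIFHIFHIFHI
C(2)+I(8): 10 → K
I(8)+F(5): 13 → N
P(15)+H(7): 22 → W
G(6)+I(8): 14 → O
C(2)+F(5): 7 → H
Z(25)+H(7): 32≡6 → G
D(3)+I(8): 11 → L
Z(25)+F(5): 30≡4 → E
P(15)+H(7): 22 → W
A(0)+I(8): 8 → I
K(10)+F(5): 15 → P
Y(24)+H(7): 31≡5 → F
G(6)+I(8): 14 → O

KNWOHGLEWIPFO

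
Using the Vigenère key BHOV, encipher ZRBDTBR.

Repeat the key across the message: BHOVBHO
Z(25)+B(1): 26≡0 → A
R(17)+H(7): 24 → Y
B(1)+O(14): 15 → P
D(3)+V(21): 24 → Y
T(19)+B(1): 20 → U
B(1)+H(7): 8 → I
R(17)+O(14): 31≡5 → F

AYPYUIF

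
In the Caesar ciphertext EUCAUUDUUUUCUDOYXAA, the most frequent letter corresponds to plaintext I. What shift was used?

The most frequent ciphertext letter is U (appears 8 times).
U is position 20; I is position 8.
Shift = 12.

12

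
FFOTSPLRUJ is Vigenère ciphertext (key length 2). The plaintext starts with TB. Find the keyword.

Subtract each crib letter from the matching ciphertext letter (mod 26):
F(5)−T(19)=-14≡12 → M
F(5)−B(1)=4 → E

ME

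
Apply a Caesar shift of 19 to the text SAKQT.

LTDJM

S(18): 18+19=37≡11 → L
A(0): 0+19=19 → T
K(10): 10+19=29≡3 → D
Q(16): 16+19=35≡9 → J
T(19): 19+19=38≡12 → M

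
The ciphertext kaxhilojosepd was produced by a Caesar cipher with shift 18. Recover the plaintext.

sifpqtwrwamxl

k(10): 10−18=-8≡18 → s
a(0): 0−18=-18≡8 → i
x(23): 23−18=5 → f
h(7): 7−18=-11≡15 → p
i(8): 8−18=-10≡16 → q
l(11): 11−18=-7≡19 → t
o(14): 14−18=-4≡22 → w
j(9): 9−18=-9≡17 → r
o(14): 14−18=-4≡22 → w
s(18): 18−18=0 → a
e(4): 4−18=-14≡12 → m
p(15): 15−18=-3≡23 → x
d(3): 3−18=-15≡11 → l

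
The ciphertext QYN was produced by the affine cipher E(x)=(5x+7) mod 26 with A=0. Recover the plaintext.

The inverse of 5 mod 26 is 21, since 5·21=105≡1. Apply D(y)=21·(y−7) mod 26:
Q(16): 21·(16−7)=189≡7 → H
Y(24): 21·(24−7)=357≡19 → T
N(13): 21·(13−7)=126≡22 → W

HTW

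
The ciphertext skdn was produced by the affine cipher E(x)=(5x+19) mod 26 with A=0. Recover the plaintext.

ftce

The inverse of 5 mod 26 is 21, since 5·21=105≡1. Apply D(y)=21·(y−19) mod 26:
s(18): 21·(18−19)=-21≡5 → f
k(10): 21·(10−19)=-189≡19 → t
d(3): 21·(3−19)=-336≡2 → c
n(13): 21·(13−19)=-126≡4 → e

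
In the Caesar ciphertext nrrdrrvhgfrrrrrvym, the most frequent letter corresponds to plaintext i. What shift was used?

The most frequent ciphertext letter is r (appears 9 times).
r is position 17; i is position 8.
Shift = 9.

9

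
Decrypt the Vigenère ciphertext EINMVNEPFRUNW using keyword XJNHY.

Repeat the key across the ciphertext: XJNHYXJNHYXJN
E(4)−X(23): -19≡7 → H
I(8)−J(9): -1≡25 → Z
N(13)−N(13): 0 → A
M(12)−H(7): 5 → F
V(21)−Y(24): -3≡23 → X
N(13)−X(23): -10≡16 → Q
E(4)−J(9): -5≡21 → V
P(15)−N(13): 2 → C
F(5)−H(7): -2≡24 → Y
R(17)−Y(24): -7≡19 → T
U(20)−X(23): -3≡23 → X
N(13)−J(9): 4 → E
W(22)−N(13): 9 → J

HZAFXQVCYTXEJ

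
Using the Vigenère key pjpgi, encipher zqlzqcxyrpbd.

ozafyrgnxxqm

Repeat the key across the message: pjpgipjpgipj
z(25)+p(15): 40≡14 → o
q(16)+j(9): 25 → z
l(11)+p(15): 26≡0 → a
z(25)+g(6): 31≡5 → f
q(16)+i(8): 24 → y
c(2)+p(15): 17 → r
x(23)+j(9): 32≡6 → g
y(24)+p(15): 39≡13 → n
r(17)+g(6): 23 → x
p(15)+i(8): 23 → x
b(1)+p(15): 16 → q
d(3)+j(9): 12 → m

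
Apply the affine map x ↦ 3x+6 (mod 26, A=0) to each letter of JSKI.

HIKE

J(9): 3·9+6=33≡7 → H
S(18): 3·18+6=60≡8 → I
K(10): 3·10+6=36≡10 → K
I(8): 3·8+6=30≡4 → E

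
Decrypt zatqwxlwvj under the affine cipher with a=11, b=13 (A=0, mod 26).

unkfpiopwc

The inverse of 11 mod 26 is 19, since 11·19=209≡1. Apply D(y)=19·(y−13) mod 26:
z(25): 19·(25−13)=228≡20 → u
a(0): 19·(0−13)=-247≡13 → n
t(19): 19·(19−13)=114≡10 → k
q(16): 19·(16−13)=57≡5 → f
w(22): 19·(22−13)=171≡15 → p
x(23): 19·(23−13)=190≡8 → i
l(11): 19·(11−13)=-38≡14 → o
w(22): 19·(22−13)=171≡15 → p
v(21): 19·(21−13)=152≡22 → w
j(9): 19·(9−13)=-76≡2 → c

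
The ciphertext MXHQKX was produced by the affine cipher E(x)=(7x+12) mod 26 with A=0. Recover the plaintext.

AJDIWJ

The inverse of 7 mod 26 is 15, since 7·15=105≡1. Apply D(y)=15·(y−12) mod 26:
M(12): 15·(12−12)=0 → A
X(23): 15·(23−12)=165≡9 → J
H(7): 15·(7−12)=-75≡3 → D
Q(16): 15·(16−12)=60≡8 → I
K(10): 15·(10−12)=-30≡22 → W
X(23): 15·(23−12)=165≡9 → J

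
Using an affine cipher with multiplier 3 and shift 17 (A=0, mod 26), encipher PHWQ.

KMFN

P(15): 3·15+17=62≡10 → K
H(7): 3·7+17=38≡12 → M
W(22): 3·22+17=83≡5 → F
Q(16): 3·16+17=65≡13 → N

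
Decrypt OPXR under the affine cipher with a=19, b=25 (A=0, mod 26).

JUEQ

The inverse of 19 mod 26 is 11, since 19·11=209≡1. Apply D(y)=11·(y−25) mod 26:
O(14): 11·(14−25)=-121≡9 → J
P(15): 11·(15−25)=-110≡20 → U
X(23): 11·(23−25)=-22≡4 → E
R(17): 11·(17−25)=-88≡16 → Q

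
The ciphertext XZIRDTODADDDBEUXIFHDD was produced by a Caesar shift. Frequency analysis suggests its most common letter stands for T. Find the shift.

The most frequent ciphertext letter is D (appears 7 times).
D is position 3; T is position 19.
Shift = -16≡10.

10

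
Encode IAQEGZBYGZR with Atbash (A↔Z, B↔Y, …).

RZJVTAYBTAI

I(8) → R(17)
A(0) → Z(25)
Q(16) → J(9)
E(4) → V(21)
G(6) → T(19)
Z(25) → A(0)
B(1) → Y(24)
Y(24) → B(1)
G(6) → T(19)
Z(25) → A(0)
R(17) → I(8)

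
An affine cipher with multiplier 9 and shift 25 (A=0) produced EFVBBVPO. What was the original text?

The inverse of 9 mod 26 is 3, since 9·3=27≡1. Apply D(y)=3·(y−25) mod 26:
E(4): 3·(4−25)=-63≡15 → P
F(5): 3·(5−25)=-60≡18 → S
V(21): 3·(21−25)=-12≡14 → O
B(1): 3·(1−25)=-72≡6 → G
B(1): 3·(1−25)=-72≡6 → G
V(21): 3·(21−25)=-12≡14 → O
P(15): 3·(15−25)=-30≡22 → W
O(14): 3·(14−25)=-33≡19 → T

PSOGGOWT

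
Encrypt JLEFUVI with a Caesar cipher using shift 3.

J(9): 9+3=12 → M
L(11): 11+3=14 → O
E(4): 4+3=7 → H
F(5): 5+3=8 → I
U(20): 20+3=23 → X
V(21): 21+3=24 → Y
I(8): 8+3=11 → L

MOHIXYL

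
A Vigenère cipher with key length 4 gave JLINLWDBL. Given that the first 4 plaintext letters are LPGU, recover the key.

YWCT

Subtract each crib letter from the matching ciphertext letter (mod 26):
J(9)−L(11)=-2≡24 → Y
L(11)−P(15)=-4≡22 → W
I(8)−G(6)=2 → C
N(13)−U(20)=-7≡19 → T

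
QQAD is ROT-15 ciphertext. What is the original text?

BBLO

Q(16): 16−15=1 → B
Q(16): 16−15=1 → B
A(0): 0−15=-15≡11 → L
D(3): 3−15=-12≡14 → O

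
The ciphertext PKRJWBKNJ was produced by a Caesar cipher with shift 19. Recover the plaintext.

WRYQDIRUQ

P(15): 15−19=-4≡22 → W
K(10): 10−19=-9≡17 → R
R(17): 17−19=-2≡24 → Y
J(9): 9−19=-10≡16 → Q
W(22): 22−19=3 → D
B(1): 1−19=-18≡8 → I
K(10): 10−19=-9≡17 → R
N(13): 13−19=-6≡20 → U
J(9): 9−19=-10≡16 → Q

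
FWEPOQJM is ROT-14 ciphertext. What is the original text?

F(5): 5−14=-9≡17 → R
W(22): 22−14=8 → I
E(4): 4−14=-10≡16 → Q
P(15): 15−14=1 → B
O(14): 14−14=0 → A
Q(16): 16−14=2 → C
J(9): 9−14=-5≡21 → V
M(12): 12−14=-2≡24 → Y

RIQBACVY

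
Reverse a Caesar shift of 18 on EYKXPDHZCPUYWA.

E(4): 4−18=-14≡12 → M
Y(24): 24−18=6 → G
K(10): 10−18=-8≡18 → S
X(23): 23−18=5 → F
P(15): 15−18=-3≡23 → X
D(3): 3−18=-15≡11 → L
H(7): 7−18=-11≡15 → P
Z(25): 25−18=7 → H
C(2): 2−18=-16≡10 → K
P(15): 15−18=-3≡23 → X
U(20): 20−18=2 → C
Y(24): 24−18=6 → G
W(22): 22−18=4 → E
A(0): 0−18=-18≡8 → I

MGSFXLPHKXCGEI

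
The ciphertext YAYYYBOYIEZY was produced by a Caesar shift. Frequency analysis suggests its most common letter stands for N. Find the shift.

11

The most frequent ciphertext letter is Y (appears 6 times).
Y is position 24; N is position 13.
Shift = 11.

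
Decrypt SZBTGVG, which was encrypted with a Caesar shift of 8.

S(18): 18−8=10 → K
Z(25): 25−8=17 → R
B(1): 1−8=-7≡19 → T
T(19): 19−8=11 → L
G(6): 6−8=-2≡24 → Y
V(21): 21−8=13 → N
G(6): 6−8=-2≡24 → Y

KRTLYNY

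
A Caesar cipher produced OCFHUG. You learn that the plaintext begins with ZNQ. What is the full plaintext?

From the crib: O(14)−Z(25)=-11≡15, so the shift is 15.
Subtract 15 from each ciphertext letter:
O(14): 14−15=-1≡25 → Z
C(2): 2−15=-13≡13 → N
F(5): 5−15=-10≡16 → Q
H(7): 7−15=-8≡18 → S
U(20): 20−15=5 → F
G(6): 6−15=-9≡17 → R

ZNQSFR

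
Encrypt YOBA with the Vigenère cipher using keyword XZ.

VNYZ

Repeat the key across the message: XZXZ
Y(24)+X(23): 47≡21 → V
O(14)+Z(25): 39≡13 → N
B(1)+X(23): 24 → Y
A(0)+Z(25): 25 → Z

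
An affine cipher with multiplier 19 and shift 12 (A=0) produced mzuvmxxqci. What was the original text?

The inverse of 19 mod 26 is 11, since 19·11=209≡1. Apply D(y)=11·(y−12) mod 26:
m(12): 11·(12−12)=0 → a
z(25): 11·(25−12)=143≡13 → n
u(20): 11·(20−12)=88≡10 → k
v(21): 11·(21−12)=99≡21 → v
m(12): 11·(12−12)=0 → a
x(23): 11·(23−12)=121≡17 → r
x(23): 11·(23−12)=121≡17 → r
q(16): 11·(16−12)=44≡18 → s
c(2): 11·(2−12)=-110≡20 → u
i(8): 11·(8−12)=-44≡8 → i

ankvarrsui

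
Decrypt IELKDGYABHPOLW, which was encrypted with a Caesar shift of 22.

MIPOHKCEFLTSPA

I(8): 8−22=-14≡12 → M
E(4): 4−22=-18≡8 → I
L(11): 11−22=-11≡15 → P
K(10): 10−22=-12≡14 → O
D(3): 3−22=-19≡7 → H
G(6): 6−22=-16≡10 → K
Y(24): 24−22=2 → C
A(0): 0−22=-22≡4 → E
B(1): 1−22=-21≡5 → F
H(7): 7−22=-15≡11 → L
P(15): 15−22=-7≡19 → T
O(14): 14−22=-8≡18 → S
L(11): 11−22=-11≡15 → P
W(22): 22−22=0 → A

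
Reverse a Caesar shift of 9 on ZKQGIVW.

QBHXZMN

Z(25): 25−9=16 → Q
K(10): 10−9=1 → B
Q(16): 16−9=7 → H
G(6): 6−9=-3≡23 → X
I(8): 8−9=-1≡25 → Z
V(21): 21−9=12 → M
W(22): 22−9=13 → N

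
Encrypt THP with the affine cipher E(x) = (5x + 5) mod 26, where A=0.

WOC

T(19): 5·19+5=100≡22 → W
H(7): 5·7+5=40≡14 → O
P(15): 5·15+5=80≡2 → C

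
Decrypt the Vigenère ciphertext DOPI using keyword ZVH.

ETIJ

Repeat the key across the ciphertext: ZVHZ
D(3)−Z(25): -22≡4 → E
O(14)−V(21): -7≡19 → T
P(15)−H(7): 8 → I
I(8)−Z(25): -17≡9 → J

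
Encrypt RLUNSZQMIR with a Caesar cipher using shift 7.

YSBUZGXTPY

R(17): 17+7=24 → Y
L(11): 11+7=18 → S
U(20): 20+7=27≡1 → B
N(13): 13+7=20 → U
S(18): 18+7=25 → Z
Z(25): 25+7=32≡6 → G
Q(16): 16+7=23 → X
M(12): 12+7=19 → T
I(8): 8+7=15 → P
R(17): 17+7=24 → Y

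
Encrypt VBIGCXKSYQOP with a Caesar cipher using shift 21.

QWDBXSFNTLJK

V(21): 21+21=42≡16 → Q
B(1): 1+21=22 → W
I(8): 8+21=29≡3 → D
G(6): 6+21=27≡1 → B
C(2): 2+21=23 → X
X(23): 23+21=44≡18 → S
K(10): 10+21=31≡5 → F
S(18): 18+21=39≡13 → N
Y(24): 24+21=45≡19 → T
Q(16): 16+21=37≡11 → L
O(14): 14+21=35≡9 → J
P(15): 15+21=36≡10 → K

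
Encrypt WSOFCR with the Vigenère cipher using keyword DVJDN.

Repeat the key across the message: DVJDND
W(22)+D(3): 25 → Z
S(18)+V(21): 39≡13 → N
O(14)+J(9): 23 → X
F(5)+D(3): 8 → I
C(2)+N(13): 15 → P
R(17)+D(3): 20 → U

ZNXIPU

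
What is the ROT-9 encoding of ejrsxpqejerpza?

e(4): 4+9=13 → n
j(9): 9+9=18 → s
r(17): 17+9=26≡0 → a
s(18): 18+9=27≡1 → b
x(23): 23+9=32≡6 → g
p(15): 15+9=24 → y
q(16): 16+9=25 → z
e(4): 4+9=13 → n
j(9): 9+9=18 → s
e(4): 4+9=13 → n
r(17): 17+9=26≡0 → a
p(15): 15+9=24 → y
z(25): 25+9=34≡8 → i
a(0): 0+9=9 → j

nsabgyznsnayij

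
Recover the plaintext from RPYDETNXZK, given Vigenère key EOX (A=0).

Repeat the key across the ciphertext: EOXEOXEOXE
R(17)−E(4): 13 → N
P(15)−O(14): 1 → B
Y(24)−X(23): 1 → B
D(3)−E(4): -1≡25 → Z
E(4)−O(14): -10≡16 → Q
T(19)−X(23): -4≡22 → W
N(13)−E(4): 9 → J
X(23)−O(14): 9 → J
Z(25)−X(23): 2 → C
K(10)−E(4): 6 → G

NBBZQWJJCG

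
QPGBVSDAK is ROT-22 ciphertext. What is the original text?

UTKFZWHEO

Q(16): 16−22=-6≡20 → U
P(15): 15−22=-7≡19 → T
G(6): 6−22=-16≡10 → K
B(1): 1−22=-21≡5 → F
V(21): 21−22=-1≡25 → Z
S(18): 18−22=-4≡22 → W
D(3): 3−22=-19≡7 → H
A(0): 0−22=-22≡4 → E
K(10): 10−22=-12≡14 → O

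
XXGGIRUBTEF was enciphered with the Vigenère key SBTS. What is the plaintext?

FWNOQQBJBDM

Repeat the key across the ciphertext: SBTSSBTSSBT
X(23)−S(18): 5 → F
X(23)−B(1): 22 → W
G(6)−T(19): -13≡13 → N
G(6)−S(18): -12≡14 → O
I(8)−S(18): -10≡16 → Q
R(17)−B(1): 16 → Q
U(20)−T(19): 1 → B
B(1)−S(18): -17≡9 → J
T(19)−S(18): 1 → B
E(4)−B(1): 3 → D
F(5)−T(19): -14≡12 → M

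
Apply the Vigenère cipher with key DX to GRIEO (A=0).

Repeat the key across the message: DXDXD
G(6)+D(3): 9 → J
R(17)+X(23): 40≡14 → O
I(8)+D(3): 11 → L
E(4)+X(23): 27≡1 → B
O(14)+D(3): 17 → R

JOLBR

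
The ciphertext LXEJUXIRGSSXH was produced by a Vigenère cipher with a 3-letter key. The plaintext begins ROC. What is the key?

Subtract each crib letter from the matching ciphertext letter (mod 26):
L(11)−R(17)=-6≡20 → U
X(23)−O(14)=9 → J
E(4)−C(2)=2 → C

UJC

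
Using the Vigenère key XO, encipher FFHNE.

Repeat the key across the message: XOXOX
F(5)+X(23): 28≡2 → C
F(5)+O(14): 19 → T
H(7)+X(23): 30≡4 → E
N(13)+O(14): 27≡1 → B
E(4)+X(23): 27≡1 → B

CTEBB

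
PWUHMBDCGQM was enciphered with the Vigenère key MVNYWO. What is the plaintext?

DBHJQNRHTSQ

Repeat the key across the ciphertext: MVNYWOMVNYW
P(15)−M(12): 3 → D
W(22)−V(21): 1 → B
U(20)−N(13): 7 → H
H(7)−Y(24): -17≡9 → J
M(12)−W(22): -10≡16 → Q
B(1)−O(14): -13≡13 → N
D(3)−M(12): -9≡17 → R
C(2)−V(21): -19≡7 → H
G(6)−N(13): -7≡19 → T
Q(16)−Y(24): -8≡18 → S
M(12)−W(22): -10≡16 → Q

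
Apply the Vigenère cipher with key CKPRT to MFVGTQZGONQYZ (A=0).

Repeat the key across the message: CKPRTCKPRTCKP
M(12)+C(2): 14 → O
F(5)+K(10): 15 → P
V(21)+P(15): 36≡10 → K
G(6)+R(17): 23 → X
T(19)+T(19): 38≡12 → M
Q(16)+C(2): 18 → S
Z(25)+K(10): 35≡9 → J
G(6)+P(15): 21 → V
O(14)+R(17): 31≡5 → F
N(13)+T(19): 32≡6 → G
Q(16)+C(2): 18 → S
Y(24)+K(10): 34≡8 → I
Z(25)+P(15): 40≡14 → O

OPKXMSJVFGSIO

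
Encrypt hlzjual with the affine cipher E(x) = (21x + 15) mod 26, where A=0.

gmuwtpm

h(7): 21·7+15=162≡6 → g
l(11): 21·11+15=246≡12 → m
z(25): 21·25+15=540≡20 → u
j(9): 21·9+15=204≡22 → w
u(20): 21·20+15=435≡19 → t
a(0): 21·0+15=15 → p
l(11): 21·11+15=246≡12 → m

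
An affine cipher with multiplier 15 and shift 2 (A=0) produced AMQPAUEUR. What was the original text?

The inverse of 15 mod 26 is 7, since 15·7=105≡1. Apply D(y)=7·(y−2) mod 26:
A(0): 7·(0−2)=-14≡12 → M
M(12): 7·(12−2)=70≡18 → S
Q(16): 7·(16−2)=98≡20 → U
P(15): 7·(15−2)=91≡13 → N
A(0): 7·(0−2)=-14≡12 → M
U(20): 7·(20−2)=126≡22 → W
E(4): 7·(4−2)=14 → O
U(20): 7·(20−2)=126≡22 → W
R(17): 7·(17−2)=105≡1 → B

MSUNMWOWB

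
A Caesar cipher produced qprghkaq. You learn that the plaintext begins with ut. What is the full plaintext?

utvkloeu

From the crib: q(16)−u(20)=-4≡22, so the shift is 22.
Subtract 22 from each ciphertext letter:
q(16): 16−22=-6≡20 → u
p(15): 15−22=-7≡19 → t
r(17): 17−22=-5≡21 → v
g(6): 6−22=-16≡10 → k
h(7): 7−22=-15≡11 → l
k(10): 10−22=-12≡14 → o
a(0): 0−22=-22≡4 → e
q(16): 16−22=-6≡20 → u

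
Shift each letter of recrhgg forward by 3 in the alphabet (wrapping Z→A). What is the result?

uhfukjj

r(17): 17+3=20 → u
e(4): 4+3=7 → h
c(2): 2+3=5 → f
r(17): 17+3=20 → u
h(7): 7+3=10 → k
g(6): 6+3=9 → j
g(6): 6+3=9 → j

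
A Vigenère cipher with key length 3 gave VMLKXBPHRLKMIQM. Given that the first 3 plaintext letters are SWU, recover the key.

Subtract each crib letter from the matching ciphertext letter (mod 26):
V(21)−S(18)=3 → D
M(12)−W(22)=-10≡16 → Q
L(11)−U(20)=-9≡17 → R

DQR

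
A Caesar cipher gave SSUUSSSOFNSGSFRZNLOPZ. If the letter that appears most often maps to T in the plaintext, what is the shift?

25

The most frequent ciphertext letter is S (appears 7 times).
S is position 18; T is position 19.
Shift = -1≡25.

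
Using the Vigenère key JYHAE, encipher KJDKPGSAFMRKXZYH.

Repeat the key across the message: JYHAEJYHAEJYHAEJ
K(10)+J(9): 19 → T
J(9)+Y(24): 33≡7 → H
D(3)+H(7): 10 → K
K(10)+A(0): 10 → K
P(15)+E(4): 19 → T
G(6)+J(9): 15 → P
S(18)+Y(24): 42≡16 → Q
A(0)+H(7): 7 → H
F(5)+A(0): 5 → F
M(12)+E(4): 16 → Q
R(17)+J(9): 26≡0 → A
K(10)+Y(24): 34≡8 → I
X(23)+H(7): 30≡4 → E
Z(25)+A(0): 25 → Z
Y(24)+E(4): 28≡2 → C
H(7)+J(9): 16 → Q

THKKTPQHFQAIEZCQ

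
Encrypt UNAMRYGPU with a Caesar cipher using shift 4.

YREQVCKTY

U(20): 20+4=24 → Y
N(13): 13+4=17 → R
A(0): 0+4=4 → E
M(12): 12+4=16 → Q
R(17): 17+4=21 → V
Y(24): 24+4=28≡2 → C
G(6): 6+4=10 → K
P(15): 15+4=19 → T
U(20): 20+4=24 → Y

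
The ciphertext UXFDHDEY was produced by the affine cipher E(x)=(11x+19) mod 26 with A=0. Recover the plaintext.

TYUIGIBR

The inverse of 11 mod 26 is 19, since 11·19=209≡1. Apply D(y)=19·(y−19) mod 26:
U(20): 19·(20−19)=19 → T
X(23): 19·(23−19)=76≡24 → Y
F(5): 19·(5−19)=-266≡20 → U
D(3): 19·(3−19)=-304≡8 → I
H(7): 19·(7−19)=-228≡6 → G
D(3): 19·(3−19)=-304≡8 → I
E(4): 19·(4−19)=-285≡1 → B
Y(24): 19·(24−19)=95≡17 → R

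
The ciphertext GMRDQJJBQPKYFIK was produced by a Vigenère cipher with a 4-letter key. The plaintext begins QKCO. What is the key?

Subtract each crib letter from the matching ciphertext letter (mod 26):
G(6)−Q(16)=-10≡16 → Q
M(12)−K(10)=2 → C
R(17)−C(2)=15 → P
D(3)−O(14)=-11≡15 → P

QCPP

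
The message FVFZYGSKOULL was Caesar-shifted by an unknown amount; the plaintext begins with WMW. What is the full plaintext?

WMWQPXJBFLCC

From the crib: F(5)−W(22)=-17≡9, so the shift is 9.
Subtract 9 from each ciphertext letter:
F(5): 5−9=-4≡22 → W
V(21): 21−9=12 → M
F(5): 5−9=-4≡22 → W
Z(25): 25−9=16 → Q
Y(24): 24−9=15 → P
G(6): 6−9=-3≡23 → X
S(18): 18−9=9 → J
K(10): 10−9=1 → B
O(14): 14−9=5 → F
U(20): 20−9=11 → L
L(11): 11−9=2 → C
L(11): 11−9=2 → C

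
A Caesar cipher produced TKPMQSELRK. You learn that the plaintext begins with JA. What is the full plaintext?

From the crib: T(19)−J(9)=10, so the shift is 10.
Subtract 10 from each ciphertext letter:
T(19): 19−10=9 → J
K(10): 10−10=0 → A
P(15): 15−10=5 → F
M(12): 12−10=2 → C
Q(16): 16−10=6 → G
S(18): 18−10=8 → I
E(4): 4−10=-6≡20 → U
L(11): 11−10=1 → B
R(17): 17−10=7 → H
K(10): 10−10=0 → A

JAFCGIUBHA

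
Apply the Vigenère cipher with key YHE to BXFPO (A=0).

ZEJNV

Repeat the key across the message: YHEYH
B(1)+Y(24): 25 → Z
X(23)+H(7): 30≡4 → E
F(5)+E(4): 9 → J
P(15)+Y(24): 39≡13 → N
O(14)+H(7): 21 → V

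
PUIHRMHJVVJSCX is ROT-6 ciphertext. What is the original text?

P(15): 15−6=9 → J
U(20): 20−6=14 → O
I(8): 8−6=2 → C
H(7): 7−6=1 → B
R(17): 17−6=11 → L
M(12): 12−6=6 → G
H(7): 7−6=1 → B
J(9): 9−6=3 → D
V(21): 21−6=15 → P
V(21): 21−6=15 → P
J(9): 9−6=3 → D
S(18): 18−6=12 → M
C(2): 2−6=-4≡22 → W
X(23): 23−6=17 → R

JOCBLGBDPPDMWR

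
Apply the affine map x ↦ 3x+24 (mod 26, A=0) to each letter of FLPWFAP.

F(5): 3·5+24=39≡13 → N
L(11): 3·11+24=57≡5 → F
P(15): 3·15+24=69≡17 → R
W(22): 3·22+24=90≡12 → M
F(5): 3·5+24=39≡13 → N
A(0): 3·0+24=24 → Y
P(15): 3·15+24=69≡17 → R

NFRMNYR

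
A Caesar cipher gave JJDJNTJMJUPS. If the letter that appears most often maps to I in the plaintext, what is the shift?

1

The most frequent ciphertext letter is J (appears 5 times).
J is position 9; I is position 8.
Shift = 1.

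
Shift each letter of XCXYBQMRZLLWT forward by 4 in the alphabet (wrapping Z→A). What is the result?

X(23): 23+4=27≡1 → B
C(2): 2+4=6 → G
X(23): 23+4=27≡1 → B
Y(24): 24+4=28≡2 → C
B(1): 1+4=5 → F
Q(16): 16+4=20 → U
M(12): 12+4=16 → Q
R(17): 17+4=21 → V
Z(25): 25+4=29≡3 → D
L(11): 11+4=15 → P
L(11): 11+4=15 → P
W(22): 22+4=26≡0 → A
T(19): 19+4=23 → X

BGBCFUQVDPPAX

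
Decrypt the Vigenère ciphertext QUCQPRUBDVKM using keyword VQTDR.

VEJNYWEIAEPW

Repeat the key across the ciphertext: VQTDRVQTDRVQ
Q(16)−V(21): -5≡21 → V
U(20)−Q(16): 4 → E
C(2)−T(19): -17≡9 → J
Q(16)−D(3): 13 → N
P(15)−R(17): -2≡24 → Y
R(17)−V(21): -4≡22 → W
U(20)−Q(16): 4 → E
B(1)−T(19): -18≡8 → I
D(3)−D(3): 0 → A
V(21)−R(17): 4 → E
K(10)−V(21): -11≡15 → P
M(12)−Q(16): -4≡22 → W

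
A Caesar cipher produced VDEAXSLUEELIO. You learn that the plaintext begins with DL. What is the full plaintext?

DLMIFATCMMTQW

From the crib: V(21)−D(3)=18, so the shift is 18.
Subtract 18 from each ciphertext letter:
V(21): 21−18=3 → D
D(3): 3−18=-15≡11 → L
E(4): 4−18=-14≡12 → M
A(0): 0−18=-18≡8 → I
X(23): 23−18=5 → F
S(18): 18−18=0 → A
L(11): 11−18=-7≡19 → T
U(20): 20−18=2 → C
E(4): 4−18=-14≡12 → M
E(4): 4−18=-14≡12 → M
L(11): 11−18=-7≡19 → T
I(8): 8−18=-10≡16 → Q
O(14): 14−18=-4≡22 → W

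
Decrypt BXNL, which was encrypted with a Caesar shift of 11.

B(1): 1−11=-10≡16 → Q
X(23): 23−11=12 → M
N(13): 13−11=2 → C
L(11): 11−11=0 → A

QMCA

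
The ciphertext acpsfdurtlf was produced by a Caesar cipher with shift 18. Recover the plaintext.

a(0): 0−18=-18≡8 → i
c(2): 2−18=-16≡10 → k
p(15): 15−18=-3≡23 → x
s(18): 18−18=0 → a
f(5): 5−18=-13≡13 → n
d(3): 3−18=-15≡11 → l
u(20): 20−18=2 → c
r(17): 17−18=-1≡25 → z
t(19): 19−18=1 → b
l(11): 11−18=-7≡19 → t
f(5): 5−18=-13≡13 → n

ikxanlczbtn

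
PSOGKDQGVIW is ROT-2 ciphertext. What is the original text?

P(15): 15−2=13 → N
S(18): 18−2=16 → Q
O(14): 14−2=12 → M
G(6): 6−2=4 → E
K(10): 10−2=8 → I
D(3): 3−2=1 → B
Q(16): 16−2=14 → O
G(6): 6−2=4 → E
V(21): 21−2=19 → T
I(8): 8−2=6 → G
W(22): 22−2=20 → U

NQMEIBOETGU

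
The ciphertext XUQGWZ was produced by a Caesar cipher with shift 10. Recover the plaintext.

X(23): 23−10=13 → N
U(20): 20−10=10 → K
Q(16): 16−10=6 → G
G(6): 6−10=-4≡22 → W
W(22): 22−10=12 → M
Z(25): 25−10=15 → P

NKGWMP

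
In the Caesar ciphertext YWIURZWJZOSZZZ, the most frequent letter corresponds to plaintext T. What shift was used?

6

The most frequent ciphertext letter is Z (appears 5 times).
Z is position 25; T is position 19.
Shift = 6.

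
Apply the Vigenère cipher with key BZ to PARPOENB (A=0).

Repeat the key across the message: BZBZBZBZ
P(15)+B(1): 16 → Q
A(0)+Z(25): 25 → Z
R(17)+B(1): 18 → S
P(15)+Z(25): 40≡14 → O
O(14)+B(1): 15 → P
E(4)+Z(25): 29≡3 → D
N(13)+B(1): 14 → O
B(1)+Z(25): 26≡0 → A

QZSOPDOA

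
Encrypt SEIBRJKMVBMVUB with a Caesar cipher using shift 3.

VHLEUMNPYEPYXE

S(18): 18+3=21 → V
E(4): 4+3=7 → H
I(8): 8+3=11 → L
B(1): 1+3=4 → E
R(17): 17+3=20 → U
J(9): 9+3=12 → M
K(10): 10+3=13 → N
M(12): 12+3=15 → P
V(21): 21+3=24 → Y
B(1): 1+3=4 → E
M(12): 12+3=15 → P
V(21): 21+3=24 → Y
U(20): 20+3=23 → X
B(1): 1+3=4 → E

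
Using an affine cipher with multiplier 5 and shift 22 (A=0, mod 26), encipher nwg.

n(13): 5·13+22=87≡9 → j
w(22): 5·22+22=132≡2 → c
g(6): 5·6+22=52≡0 → a

jca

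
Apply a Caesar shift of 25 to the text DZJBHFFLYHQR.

D(3): 3+25=28≡2 → C
Z(25): 25+25=50≡24 → Y
J(9): 9+25=34≡8 → I
B(1): 1+25=26≡0 → A
H(7): 7+25=32≡6 → G
F(5): 5+25=30≡4 → E
F(5): 5+25=30≡4 → E
L(11): 11+25=36≡10 → K
Y(24): 24+25=49≡23 → X
H(7): 7+25=32≡6 → G
Q(16): 16+25=41≡15 → P
R(17): 17+25=42≡16 → Q

CYIAGEEKXGPQ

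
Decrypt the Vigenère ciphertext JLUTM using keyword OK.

Repeat the key across the ciphertext: OKOKO
J(9)−O(14): -5≡21 → V
L(11)−K(10): 1 → B
U(20)−O(14): 6 → G
T(19)−K(10): 9 → J
M(12)−O(14): -2≡24 → Y

VBGJY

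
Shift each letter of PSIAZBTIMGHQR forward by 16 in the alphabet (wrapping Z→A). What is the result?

P(15): 15+16=31≡5 → F
S(18): 18+16=34≡8 → I
I(8): 8+16=24 → Y
A(0): 0+16=16 → Q
Z(25): 25+16=41≡15 → P
B(1): 1+16=17 → R
T(19): 19+16=35≡9 → J
I(8): 8+16=24 → Y
M(12): 12+16=28≡2 → C
G(6): 6+16=22 → W
H(7): 7+16=23 → X
Q(16): 16+16=32≡6 → G
R(17): 17+16=33≡7 → H

FIYQPRJYCWXGH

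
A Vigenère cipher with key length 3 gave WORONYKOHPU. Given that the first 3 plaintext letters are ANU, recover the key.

Subtract each crib letter from the matching ciphertext letter (mod 26):
W(22)−A(0)=22 → W
O(14)−N(13)=1 → B
R(17)−U(20)=-3≡23 → X

WBX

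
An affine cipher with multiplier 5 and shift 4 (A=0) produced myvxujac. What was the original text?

The inverse of 5 mod 26 is 21, since 5·21=105≡1. Apply D(y)=21·(y−4) mod 26:
m(12): 21·(12−4)=168≡12 → m
y(24): 21·(24−4)=420≡4 → e
v(21): 21·(21−4)=357≡19 → t
x(23): 21·(23−4)=399≡9 → j
u(20): 21·(20−4)=336≡24 → y
j(9): 21·(9−4)=105≡1 → b
a(0): 21·(0−4)=-84≡20 → u
c(2): 21·(2−4)=-42≡10 → k

metjybuk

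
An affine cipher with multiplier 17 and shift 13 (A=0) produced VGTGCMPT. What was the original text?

The inverse of 17 mod 26 is 23, since 17·23=391≡1. Apply D(y)=23·(y−13) mod 26:
V(21): 23·(21−13)=184≡2 → C
G(6): 23·(6−13)=-161≡21 → V
T(19): 23·(19−13)=138≡8 → I
G(6): 23·(6−13)=-161≡21 → V
C(2): 23·(2−13)=-253≡7 → H
M(12): 23·(12−13)=-23≡3 → D
P(15): 23·(15−13)=46≡20 → U
T(19): 23·(19−13)=138≡8 → I

CVIVHDUI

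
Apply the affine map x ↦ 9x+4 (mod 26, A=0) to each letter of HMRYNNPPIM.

H(7): 9·7+4=67≡15 → P
M(12): 9·12+4=112≡8 → I
R(17): 9·17+4=157≡1 → B
Y(24): 9·24+4=220≡12 → M
N(13): 9·13+4=121≡17 → R
N(13): 9·13+4=121≡17 → R
P(15): 9·15+4=139≡9 → J
P(15): 9·15+4=139≡9 → J
I(8): 9·8+4=76≡24 → Y
M(12): 9·12+4=112≡8 → I

PIBMRRJJYI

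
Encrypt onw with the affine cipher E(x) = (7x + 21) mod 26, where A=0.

o(14): 7·14+21=119≡15 → p
n(13): 7·13+21=112≡8 → i
w(22): 7·22+21=175≡19 → t

pit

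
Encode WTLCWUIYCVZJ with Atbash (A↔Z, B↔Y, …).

DGOXDFRBXEAQ

W(22) → D(3)
T(19) → G(6)
L(11) → O(14)
C(2) → X(23)
W(22) → D(3)
U(20) → F(5)
I(8) → R(17)
Y(24) → B(1)
C(2) → X(23)
V(21) → E(4)
Z(25) → A(0)
J(9) → Q(16)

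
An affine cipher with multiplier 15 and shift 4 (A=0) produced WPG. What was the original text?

The inverse of 15 mod 26 is 7, since 15·7=105≡1. Apply D(y)=7·(y−4) mod 26:
W(22): 7·(22−4)=126≡22 → W
P(15): 7·(15−4)=77≡25 → Z
G(6): 7·(6−4)=14 → O

WZO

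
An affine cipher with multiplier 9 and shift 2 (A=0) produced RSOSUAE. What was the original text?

TWKWCUG

The inverse of 9 mod 26 is 3, since 9·3=27≡1. Apply D(y)=3·(y−2) mod 26:
R(17): 3·(17−2)=45≡19 → T
S(18): 3·(18−2)=48≡22 → W
O(14): 3·(14−2)=36≡10 → K
S(18): 3·(18−2)=48≡22 → W
U(20): 3·(20−2)=54≡2 → C
A(0): 3·(0−2)=-6≡20 → U
E(4): 3·(4−2)=6 → G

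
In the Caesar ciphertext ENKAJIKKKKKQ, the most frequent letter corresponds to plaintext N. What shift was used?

The most frequent ciphertext letter is K (appears 6 times).
K is position 10; N is position 13.
Shift = -3≡23.

23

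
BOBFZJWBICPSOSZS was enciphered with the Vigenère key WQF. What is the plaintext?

FYWJJEALDGZNSCUW

Repeat the key across the ciphertext: WQFWQFWQFWQFWQFW
B(1)−W(22): -21≡5 → F
O(14)−Q(16): -2≡24 → Y
B(1)−F(5): -4≡22 → W
F(5)−W(22): -17≡9 → J
Z(25)−Q(16): 9 → J
J(9)−F(5): 4 → E
W(22)−W(22): 0 → A
B(1)−Q(16): -15≡11 → L
I(8)−F(5): 3 → D
C(2)−W(22): -20≡6 → G
P(15)−Q(16): -1≡25 → Z
S(18)−F(5): 13 → N
O(14)−W(22): -8≡18 → S
S(18)−Q(16): 2 → C
Z(25)−F(5): 20 → U
S(18)−W(22): -4≡22 → W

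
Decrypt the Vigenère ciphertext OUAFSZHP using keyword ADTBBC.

ORHERXHM

Repeat the key across the ciphertext: ADTBBCAD
O(14)−A(0): 14 → O
U(20)−D(3): 17 → R
A(0)−T(19): -19≡7 → H
F(5)−B(1): 4 → E
S(18)−B(1): 17 → R
Z(25)−C(2): 23 → X
H(7)−A(0): 7 → H
P(15)−D(3): 12 → M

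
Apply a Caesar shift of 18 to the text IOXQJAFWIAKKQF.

AGPIBSXOASCCIX

I(8): 8+18=26≡0 → A
O(14): 14+18=32≡6 → G
X(23): 23+18=41≡15 → P
Q(16): 16+18=34≡8 → I
J(9): 9+18=27≡1 → B
A(0): 0+18=18 → S
F(5): 5+18=23 → X
W(22): 22+18=40≡14 → O
I(8): 8+18=26≡0 → A
A(0): 0+18=18 → S
K(10): 10+18=28≡2 → C
K(10): 10+18=28≡2 → C
Q(16): 16+18=34≡8 → I
F(5): 5+18=23 → X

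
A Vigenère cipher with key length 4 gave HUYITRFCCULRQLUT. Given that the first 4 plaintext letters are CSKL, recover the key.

FCOX

Subtract each crib letter from the matching ciphertext letter (mod 26):
H(7)−C(2)=5 → F
U(20)−S(18)=2 → C
Y(24)−K(10)=14 → O
I(8)−L(11)=-3≡23 → X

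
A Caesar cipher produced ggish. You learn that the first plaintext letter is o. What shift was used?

From the crib: g(6)−o(14)=-8≡18, so the shift is 18.

18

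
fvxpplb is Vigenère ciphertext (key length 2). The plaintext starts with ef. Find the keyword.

Subtract each crib letter from the matching ciphertext letter (mod 26):
f(5)−e(4)=1 → b
v(21)−f(5)=16 → q

bq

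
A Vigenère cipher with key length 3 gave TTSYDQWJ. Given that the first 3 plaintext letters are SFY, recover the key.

Subtract each crib letter from the matching ciphertext letter (mod 26):
T(19)−S(18)=1 → B
T(19)−F(5)=14 → O
S(18)−Y(24)=-6≡20 → U

BOU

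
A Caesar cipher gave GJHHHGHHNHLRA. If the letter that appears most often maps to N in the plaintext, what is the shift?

The most frequent ciphertext letter is H (appears 6 times).
H is position 7; N is position 13.
Shift = -6≡20.

20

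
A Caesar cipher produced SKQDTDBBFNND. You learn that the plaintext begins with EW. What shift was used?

From the crib: S(18)−E(4)=14, so the shift is 14.

14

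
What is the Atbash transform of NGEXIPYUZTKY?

N(13) → M(12)
G(6) → T(19)
E(4) → V(21)
X(23) → C(2)
I(8) → R(17)
P(15) → K(10)
Y(24) → B(1)
U(20) → F(5)
Z(25) → A(0)
T(19) → G(6)
K(10) → P(15)
Y(24) → B(1)

MTVCRKBFAGPB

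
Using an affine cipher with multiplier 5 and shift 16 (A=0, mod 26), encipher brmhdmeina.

vxyzfykedq

b(1): 5·1+16=21 → v
r(17): 5·17+16=101≡23 → x
m(12): 5·12+16=76≡24 → y
h(7): 5·7+16=51≡25 → z
d(3): 5·3+16=31≡5 → f
m(12): 5·12+16=76≡24 → y
e(4): 5·4+16=36≡10 → k
i(8): 5·8+16=56≡4 → e
n(13): 5·13+16=81≡3 → d
a(0): 5·0+16=16 → q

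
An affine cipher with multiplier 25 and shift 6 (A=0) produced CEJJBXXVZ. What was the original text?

The inverse of 25 mod 26 is 25, since 25·25=625≡1. Apply D(y)=25·(y−6) mod 26:
C(2): 25·(2−6)=-100≡4 → E
E(4): 25·(4−6)=-50≡2 → C
J(9): 25·(9−6)=75≡23 → X
J(9): 25·(9−6)=75≡23 → X
B(1): 25·(1−6)=-125≡5 → F
X(23): 25·(23−6)=425≡9 → J
X(23): 25·(23−6)=425≡9 → J
V(21): 25·(21−6)=375≡11 → L
Z(25): 25·(25−6)=475≡7 → H

ECXXFJJLH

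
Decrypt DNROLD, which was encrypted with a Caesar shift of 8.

D(3): 3−8=-5≡21 → V
N(13): 13−8=5 → F
R(17): 17−8=9 → J
O(14): 14−8=6 → G
L(11): 11−8=3 → D
D(3): 3−8=-5≡21 → V

VFJGDV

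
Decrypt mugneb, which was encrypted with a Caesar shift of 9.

m(12): 12−9=3 → d
u(20): 20−9=11 → l
g(6): 6−9=-3≡23 → x
n(13): 13−9=4 → e
e(4): 4−9=-5≡21 → v
b(1): 1−9=-8≡18 → s

dlxevs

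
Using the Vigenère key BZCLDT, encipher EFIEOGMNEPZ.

Repeat the key across the message: BZCLDTBZCLD
E(4)+B(1): 5 → F
F(5)+Z(25): 30≡4 → E
I(8)+C(2): 10 → K
E(4)+L(11): 15 → P
O(14)+D(3): 17 → R
G(6)+T(19): 25 → Z
M(12)+B(1): 13 → N
N(13)+Z(25): 38≡12 → M
E(4)+C(2): 6 → G
P(15)+L(11): 26≡0 → A
Z(25)+D(3): 28≡2 → C

FEKPRZNMGAC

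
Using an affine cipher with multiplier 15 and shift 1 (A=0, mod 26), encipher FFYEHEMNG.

YYXJCJZON

F(5): 15·5+1=76≡24 → Y
F(5): 15·5+1=76≡24 → Y
Y(24): 15·24+1=361≡23 → X
E(4): 15·4+1=61≡9 → J
H(7): 15·7+1=106≡2 → C
E(4): 15·4+1=61≡9 → J
M(12): 15·12+1=181≡25 → Z
N(13): 15·13+1=196≡14 → O
G(6): 15·6+1=91≡13 → N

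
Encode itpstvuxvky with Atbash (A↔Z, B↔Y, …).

i(8) → r(17)
t(19) → g(6)
p(15) → k(10)
s(18) → h(7)
t(19) → g(6)
v(21) → e(4)
u(20) → f(5)
x(23) → c(2)
v(21) → e(4)
k(10) → p(15)
y(24) → b(1)

rgkhgefcepb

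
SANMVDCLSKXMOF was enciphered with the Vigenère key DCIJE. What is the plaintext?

Repeat the key across the ciphertext: DCIJEDCIJEDCIJ
S(18)−D(3): 15 → P
A(0)−C(2): -2≡24 → Y
N(13)−I(8): 5 → F
M(12)−J(9): 3 → D
V(21)−E(4): 17 → R
D(3)−D(3): 0 → A
C(2)−C(2): 0 → A
L(11)−I(8): 3 → D
S(18)−J(9): 9 → J
K(10)−E(4): 6 → G
X(23)−D(3): 20 → U
M(12)−C(2): 10 → K
O(14)−I(8): 6 → G
F(5)−J(9): -4≡22 → W

PYFDRAADJGUKGW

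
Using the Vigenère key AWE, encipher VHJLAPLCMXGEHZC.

Repeat the key across the message: AWEAWEAWEAWEAWE
V(21)+A(0): 21 → V
H(7)+W(22): 29≡3 → D
J(9)+E(4): 13 → N
L(11)+A(0): 11 → L
A(0)+W(22): 22 → W
P(15)+E(4): 19 → T
L(11)+A(0): 11 → L
C(2)+W(22): 24 → Y
M(12)+E(4): 16 → Q
X(23)+A(0): 23 → X
G(6)+W(22): 28≡2 → C
E(4)+E(4): 8 → I
H(7)+A(0): 7 → H
Z(25)+W(22): 47≡21 → V
C(2)+E(4): 6 → G

VDNLWTLYQXCIHVG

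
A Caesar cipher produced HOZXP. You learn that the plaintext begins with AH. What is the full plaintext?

From the crib: H(7)−A(0)=7, so the shift is 7.
Subtract 7 from each ciphertext letter:
H(7): 7−7=0 → A
O(14): 14−7=7 → H
Z(25): 25−7=18 → S
X(23): 23−7=16 → Q
P(15): 15−7=8 → I

AHSQI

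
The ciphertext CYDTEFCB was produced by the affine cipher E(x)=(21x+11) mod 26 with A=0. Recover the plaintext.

The inverse of 21 mod 26 is 5, since 21·5=105≡1. Apply D(y)=5·(y−11) mod 26:
C(2): 5·(2−11)=-45≡7 → H
Y(24): 5·(24−11)=65≡13 → N
D(3): 5·(3−11)=-40≡12 → M
T(19): 5·(19−11)=40≡14 → O
E(4): 5·(4−11)=-35≡17 → R
F(5): 5·(5−11)=-30≡22 → W
C(2): 5·(2−11)=-45≡7 → H
B(1): 5·(1−11)=-50≡2 → C

HNMORWHC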